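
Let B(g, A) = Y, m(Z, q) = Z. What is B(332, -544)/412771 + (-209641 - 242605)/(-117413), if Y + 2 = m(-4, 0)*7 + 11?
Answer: 186671802819/48464681423 ≈ 3.8517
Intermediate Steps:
Y = -19 (Y = -2 + (-4*7 + 11) = -2 + (-28 + 11) = -2 - 17 = -19)
B(g, A) = -19
B(332, -544)/412771 + (-209641 - 242605)/(-117413) = -19/412771 + (-209641 - 242605)/(-117413) = -19*1/412771 - 452246*(-1/117413) = -19/412771 + 452246/117413 = 186671802819/48464681423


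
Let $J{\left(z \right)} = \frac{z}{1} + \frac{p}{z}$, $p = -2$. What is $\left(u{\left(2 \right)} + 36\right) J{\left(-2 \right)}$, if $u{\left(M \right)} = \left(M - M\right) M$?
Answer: $-36$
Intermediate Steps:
$J{\left(z \right)} = z - \frac{2}{z}$ ($J{\left(z \right)} = \frac{z}{1} - \frac{2}{z} = z 1 - \frac{2}{z} = z - \frac{2}{z}$)
$u{\left(M \right)} = 0$ ($u{\left(M \right)} = 0 M = 0$)
$\left(u{\left(2 \right)} + 36\right) J{\left(-2 \right)} = \left(0 + 36\right) \left(-2 - \frac{2}{-2}\right) = 36 \left(-2 - -1\right) = 36 \left(-2 + 1\right) = 36 \left(-1\right) = -36$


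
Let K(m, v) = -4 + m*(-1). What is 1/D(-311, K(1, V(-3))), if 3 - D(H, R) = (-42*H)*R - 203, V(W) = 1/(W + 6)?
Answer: 1/65516 ≈ 1.5263e-5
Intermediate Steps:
V(W) = 1/(6 + W)
K(m, v) = -4 - m
D(H, R) = 206 + 42*H*R (D(H, R) = 3 - ((-42*H)*R - 203) = 3 - (-42*H*R - 203) = 3 - (-203 - 42*H*R) = 3 + (203 + 42*H*R) = 206 + 42*H*R)
1/D(-311, K(1, V(-3))) = 1/(206 + 42*(-311)*(-4 - 1*1)) = 1/(206 + 42*(-311)*(-4 - 1)) = 1/(206 + 42*(-311)*(-5)) = 1/(206 + 65310) = 1/65516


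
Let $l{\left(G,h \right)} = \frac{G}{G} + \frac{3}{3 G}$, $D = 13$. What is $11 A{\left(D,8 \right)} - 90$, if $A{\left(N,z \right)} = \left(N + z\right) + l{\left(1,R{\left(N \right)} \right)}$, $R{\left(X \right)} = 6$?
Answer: $163$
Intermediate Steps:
$l{\left(G,h \right)} = 1 + \frac{1}{G}$ ($l{\left(G,h \right)} = 1 + 3 \frac{1}{3 G} = 1 + \frac{1}{G}$)
$A{\left(N,z \right)} = 2 + N + z$ ($A{\left(N,z \right)} = \left(N + z\right) + \frac{1 + 1}{1} = \left(N + z\right) + 1 \cdot 2 = \left(N + z\right) + 2 = 2 + N + z$)
$11 A{\left(D,8 \right)} - 90 = 11 \left(2 + 13 + 8\right) - 90 = 11 \cdot 23 - 90 = 253 - 90 = 163$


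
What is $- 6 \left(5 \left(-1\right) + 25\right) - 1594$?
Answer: $-1714$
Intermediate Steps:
$- 6 \left(5 \left(-1\right) + 25\right) - 1594 = - 6 \left(-5 + 25\right) - 1594 = \left(-6\right) 20 - 1594 = -120 - 1594 = -1714$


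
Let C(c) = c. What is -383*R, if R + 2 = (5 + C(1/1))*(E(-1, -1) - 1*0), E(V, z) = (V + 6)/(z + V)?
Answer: 6511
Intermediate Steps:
E(V, z) = (6 + V)/(V + z)
R = -17 (R = -2 + (5 + 1/1)*((6 - 1)/(-1 - 1) - 1*0) = -2 + (5 + 1)*(5/(-2) + 0) = -2 + 6*(-1/2*5 + 0) = -2 + 6*(-5/2 + 0) = -2 + 6*(-5/2) = -2 - 15 = -17)
-383*R = -383*(-17) = 6511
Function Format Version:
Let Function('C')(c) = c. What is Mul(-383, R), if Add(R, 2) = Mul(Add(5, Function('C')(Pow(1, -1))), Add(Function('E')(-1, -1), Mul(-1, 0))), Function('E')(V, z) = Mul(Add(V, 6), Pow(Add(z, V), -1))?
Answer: 6511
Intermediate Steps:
Function('E')(V, z) = Mul(Pow(Add(V, z), -1), Add(6, V)) (Function('E')(V, z) = Mul(Add(6, V), Pow(Add(V, z), -1)) = Mul(Pow(Add(V, z), -1), Add(6, V)))
R = -17 (R = Add(-2, Mul(Add(5, Pow(1, -1)), Add(Mul(Pow(Add(-1, -1), -1), Add(6, -1)), Mul(-1, 0)))) = Add(-2, Mul(Add(5, 1), Add(Mul(Pow(-2, -1), 5), 0))) = Add(-2, Mul(6, Add(Mul(Rational(-1, 2), 5), 0))) = Add(-2, Mul(6, Add(Rational(-5, 2), 0))) = Add(-2, Mul(6, Rational(-5, 2))) = Add(-2, -15) = -17)
Mul(-383, R) = Mul(-383, -17) = 6511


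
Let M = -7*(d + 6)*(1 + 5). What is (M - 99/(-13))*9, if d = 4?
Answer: -48249/13 ≈ -3711.5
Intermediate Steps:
M = -420 (M = -7*(4 + 6)*(1 + 5) = -70*6 = -7*60 = -420)
(M - 99/(-13))*9 = (-420 - 99/(-13))*9 = (-420 - 99*(-1/13))*9 = (-420 + 99/13)*9 = -5361/13*9 = -48249/13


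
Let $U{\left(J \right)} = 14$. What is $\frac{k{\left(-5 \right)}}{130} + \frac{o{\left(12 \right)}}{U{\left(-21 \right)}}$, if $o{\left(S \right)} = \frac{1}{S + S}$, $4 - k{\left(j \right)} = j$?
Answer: $\frac{1577}{21840} \approx 0.072207$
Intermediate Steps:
$k{\left(j \right)} = 4 - j$
$o{\left(S \right)} = \frac{1}{2 S}$
$\frac{k{\left(-5 \right)}}{130} + \frac{o{\left(12 \right)}}{U{\left(-21 \right)}} = \frac{4 - -5}{130} + \frac{\frac{1}{2} \cdot \frac{1}{12}}{14} = \left(4 + 5\right) \frac{1}{130} + \frac{1}{2} \cdot \frac{1}{12} \cdot \frac{1}{14} = 9 \cdot \frac{1}{130} + \frac{1}{24} \cdot \frac{1}{14} = \frac{9}{130} + \frac{1}{336} = \frac{1577}{21840}$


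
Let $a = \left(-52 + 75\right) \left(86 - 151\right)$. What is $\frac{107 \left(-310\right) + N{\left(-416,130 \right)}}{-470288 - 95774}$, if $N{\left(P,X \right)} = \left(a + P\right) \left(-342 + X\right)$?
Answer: $- \frac{185981}{283031} \approx -0.6571$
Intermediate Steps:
$a = -1495$ ($a = 23 \left(-65\right) = -1495$)
$N{\left(P,X \right)} = \left(-1495 + P\right) \left(-342 + X\right)$
$\frac{107 \left(-310\right) + N{\left(-416,130 \right)}}{-470288 - 95774} = \frac{107 \left(-310\right) - -405132}{-470288 - 95774} = \frac{-33170 + \left(511290 - 194350 + 142272 - 54080\right)}{-566062} = \left(-33170 + 405132\right) \left(- \frac{1}{566062}\right) = 371962 \left(- \frac{1}{566062}\right) = - \frac{185981}{283031}$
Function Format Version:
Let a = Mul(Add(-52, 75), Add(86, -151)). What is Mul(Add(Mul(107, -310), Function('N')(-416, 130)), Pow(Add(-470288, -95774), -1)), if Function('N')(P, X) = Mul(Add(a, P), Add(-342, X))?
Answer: Rational(-185981, 283031) ≈ -0.65710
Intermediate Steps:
a = -1495 (a = Mul(23, -65) = -1495)
Function('N')(P, X) = Mul(Add(-1495, P), Add(-342, X))
Mul(Add(Mul(107, -310), Function('N')(-416, 130)), Pow(Add(-470288, -95774), -1)) = Mul(Add(Mul(107, -310), Add(511290, Mul(-1495, 130), Mul(-342, -416), Mul(-416, 130))), Pow(Add(-470288, -95774), -1)) = Mul(Add(-33170, Add(511290, -194350, 142272, -54080)), Pow(-566062, -1)) = Mul(Add(-33170, 405132), Rational(-1, 566062)) = Mul(371962, Rational(-1, 566062)) = Rational(-185981, 283031)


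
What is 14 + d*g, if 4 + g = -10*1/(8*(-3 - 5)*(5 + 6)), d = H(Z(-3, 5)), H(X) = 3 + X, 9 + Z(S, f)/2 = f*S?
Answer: 68063/352 ≈ 193.36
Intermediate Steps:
Z(S, f) = -18 + 2*S*f (Z(S, f) = -18 + 2*(f*S) = -18 + 2*(S*f) = -18 + 2*S*f)
d = -45 (d = 3 + (-18 + 2*(-3)*5) = 3 + (-18 - 30) = 3 - 48 = -45)
g = -1403/352 (g = -4 - 10*1/(8*(-3 - 5)*(5 + 6)) = -4 - 10/((4*(11*(-8)))*2) = -4 - 10/((4*(-88))*2) = -4 - 10/((-352*2)) = -4 - 10/(-704) = -4 - 10*(-1/704) = -4 + 5/352 = -1403/352 ≈ -3.9858)
14 + d*g = 14 - 45*(-1403/352) = 14 + 63135/352 = 68063/352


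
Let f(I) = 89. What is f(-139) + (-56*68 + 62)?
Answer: -3657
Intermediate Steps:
f(-139) + (-56*68 + 62) = 89 + (-56*68 + 62) = 89 + (-3808 + 62) = 89 - 3746 = -3657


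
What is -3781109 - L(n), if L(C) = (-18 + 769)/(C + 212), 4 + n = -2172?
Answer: -7426097325/1964 ≈ -3.7811e+6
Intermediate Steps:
n = -2176 (n = -4 - 2172 = -2176)
L(C) = 751/(212 + C)
-3781109 - L(n) = -3781109 - 751/(212 - 2176) = -3781109 - 751/(-1964) = -3781109 - 751*(-1)/1964 = -3781109 - 1*(-751/1964) = -3781109 + 751/1964 = -7426097325/1964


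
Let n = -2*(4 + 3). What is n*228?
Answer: -3192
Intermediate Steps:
n = -14 (n = -2*7 = -14)
n*228 = -14*228 = -3192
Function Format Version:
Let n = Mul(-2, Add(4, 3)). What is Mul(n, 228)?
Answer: -3192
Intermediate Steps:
n = -14 (n = Mul(-2, 7) = -14)
Mul(n, 228) = Mul(-14, 228) = -3192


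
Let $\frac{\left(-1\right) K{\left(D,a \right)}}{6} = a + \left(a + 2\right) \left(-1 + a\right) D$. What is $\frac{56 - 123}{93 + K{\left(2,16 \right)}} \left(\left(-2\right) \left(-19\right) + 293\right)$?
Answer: $\frac{22177}{3243} \approx 6.8384$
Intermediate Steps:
$K{\left(D,a \right)} = - 6 a - 6 D \left(-1 + a\right) \left(2 + a\right)$ ($K{\left(D,a \right)} = - 6 \left(a + \left(a + 2\right) \left(-1 + a\right) D\right) = - 6 \left(a + \left(2 + a\right) \left(-1 + a\right) D\right) = - 6 \left(a + \left(-1 + a\right) \left(2 + a\right) D\right) = - 6 \left(a + D \left(-1 + a\right) \left(2 + a\right)\right) = - 6 a - 6 D \left(-1 + a\right) \left(2 + a\right)$)
$\frac{56 - 123}{93 + K{\left(2,16 \right)}} \left(\left(-2\right) \left(-19\right) + 293\right) = \frac{56 - 123}{93 - \left(72 + 192 + 3072\right)} \left(\left(-2\right) \left(-19\right) + 293\right) = - \frac{67}{93 - \left(264 + 3072\right)} \left(38 + 293\right) = - \frac{67}{93 - 3336} \cdot 331 = - \frac{67}{-3243} \cdot 331 = \left(-67\right) \left(- \frac{1}{3243}\right) 331 = \frac{67}{3243} \cdot 331 = \frac{22177}{3243}$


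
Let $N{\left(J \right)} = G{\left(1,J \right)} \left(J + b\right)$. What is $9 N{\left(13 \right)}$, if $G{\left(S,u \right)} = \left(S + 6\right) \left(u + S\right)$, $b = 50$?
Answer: $55566$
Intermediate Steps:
$G{\left(S,u \right)} = \left(6 + S\right) \left(S + u\right)$
$N{\left(J \right)} = \left(7 + 7 J\right) \left(50 + J\right)$ ($N{\left(J \right)} = \left(1^{2} + 6 \cdot 1 + 6 J + 1 J\right) \left(J + 50\right) = \left(1 + 6 + 6 J + J\right) \left(50 + J\right) = \left(7 + 7 J\right) \left(50 + J\right)$)
$9 N{\left(13 \right)} = 9 \cdot 7 \left(1 + 13\right) \left(50 + 13\right) = 9 \cdot 7 \cdot 14 \cdot 63 = 9 \cdot 6174 = 55566$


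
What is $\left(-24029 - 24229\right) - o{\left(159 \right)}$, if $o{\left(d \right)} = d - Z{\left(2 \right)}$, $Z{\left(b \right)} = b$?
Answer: $-48415$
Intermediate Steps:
$o{\left(d \right)} = -2 + d$ ($o{\left(d \right)} = d - 2 = -2 + d$)
$\left(-24029 - 24229\right) - o{\left(159 \right)} = \left(-24029 - 24229\right) - \left(-2 + 159\right) = \left(-24029 - 24229\right) - 157 = -48258 - 157 = -48415$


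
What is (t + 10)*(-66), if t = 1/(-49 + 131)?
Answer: -27093/41 ≈ -660.80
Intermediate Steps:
t = 1/82 ≈ 0.012195
(t + 10)*(-66) = (1/82 + 10)*(-66) = (821/82)*(-66) = -27093/41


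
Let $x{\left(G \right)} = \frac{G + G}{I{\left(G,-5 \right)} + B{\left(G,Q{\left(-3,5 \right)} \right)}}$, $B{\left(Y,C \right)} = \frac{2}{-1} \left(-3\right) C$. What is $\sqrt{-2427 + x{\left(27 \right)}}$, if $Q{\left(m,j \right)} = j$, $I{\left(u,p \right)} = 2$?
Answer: $\frac{i \sqrt{38805}}{4} \approx 49.247 i$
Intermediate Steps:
$B{\left(Y,C \right)} = 6 C$ ($B{\left(Y,C \right)} = 2 \left(-1\right) \left(-3\right) C = \left(-2\right) \left(-3\right) C = 6 C$)
$x{\left(G \right)} = \frac{G}{16}$ ($x{\left(G \right)} = \frac{G + G}{2 + 6 \cdot 5} = \frac{2 G}{2 + 30} = \frac{2 G}{32} = 2 G \frac{1}{32} = \frac{G}{16}$)
$\sqrt{-2427 + x{\left(27 \right)}} = \sqrt{-2427 + \frac{1}{16} \cdot 27} = \sqrt{-2427 + \frac{27}{16}} = \sqrt{- \frac{38805}{16}} = \frac{i \sqrt{38805}}{4}$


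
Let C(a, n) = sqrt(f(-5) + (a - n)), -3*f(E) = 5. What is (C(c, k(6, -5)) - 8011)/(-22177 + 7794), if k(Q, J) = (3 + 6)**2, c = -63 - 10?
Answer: 8011/14383 - I*sqrt(1401)/43149 ≈ 0.55698 - 0.00086746*I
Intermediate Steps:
c = -73
k(Q, J) = 81 (k(Q, J) = 9**2 = 81)
f(E) = -5/3 (f(E) = -1/3*5 = -5/3)
C(a, n) = sqrt(-5/3 + a - n) (C(a, n) = sqrt(-5/3 + (a - n)) = sqrt(-5/3 + a - n))
(C(c, k(6, -5)) - 8011)/(-22177 + 7794) = (sqrt(-15 - 9*81 + 9*(-73))/3 - 8011)/(-22177 + 7794) = (sqrt(-15 - 729 - 657)/3 - 8011)/(-14383) = (sqrt(-1401)/3 - 8011)*(-1/14383) = ((I*sqrt(1401))/3 - 8011)*(-1/14383) = (I*sqrt(1401)/3 - 8011)*(-1/14383) = (-8011 + I*sqrt(1401)/3)*(-1/14383) = 8011/14383 - I*sqrt(1401)/43149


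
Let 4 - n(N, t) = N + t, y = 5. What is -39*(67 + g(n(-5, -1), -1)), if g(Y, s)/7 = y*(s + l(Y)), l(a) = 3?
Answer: -5343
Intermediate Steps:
n(N, t) = 4 - N - t (n(N, t) = 4 - (N + t) = 4 + (-N - t) = 4 - N - t)
g(Y, s) = 105 + 35*s (g(Y, s) = 7*(5*(s + 3)) = 7*(5*(3 + s)) = 7*(15 + 5*s) = 105 + 35*s)
-39*(67 + g(n(-5, -1), -1)) = -39*(67 + (105 + 35*(-1))) = -39*(67 + (105 - 35)) = -39*(67 + 70) = -39*137 = -5343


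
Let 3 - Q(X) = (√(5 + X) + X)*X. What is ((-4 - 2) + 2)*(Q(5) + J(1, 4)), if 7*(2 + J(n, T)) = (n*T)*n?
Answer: 656/7 + 20*√10 ≈ 156.96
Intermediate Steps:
J(n, T) = -2 + T*n²/7 (J(n, T) = -2 + ((n*T)*n)/7 = -2 + ((T*n)*n)/7 = -2 + (T*n²)/7 = -2 + T*n²/7)
Q(X) = 3 - X*(X + √(5 + X)) (Q(X) = 3 - (√(5 + X) + X)*X = 3 - (X + √(5 + X))*X = 3 - X*(X + √(5 + X)))
((-4 - 2) + 2)*(Q(5) + J(1, 4)) = ((-4 - 2) + 2)*((3 - 1*5² - 1*5*√(5 + 5)) + (-2 + (⅐)*4*1²)) = (-6 + 2)*((3 - 1*25 - 1*5*√10) + (-2 + (⅐)*4*1)) = -4*((3 - 25 - 5*√10) + (-2 + 4/7)) = -4*((-22 - 5*√10) - 10/7) = -4*(-164/7 - 5*√10) = 656/7 + 20*√10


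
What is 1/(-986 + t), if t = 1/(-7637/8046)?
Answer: -7637/7538128 ≈ -0.0010131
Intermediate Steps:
t = -8046/7637 (t = 1/(-7637*1/8046) = 1/(-7637/8046) = -8046/7637 ≈ -1.0536)
1/(-986 + t) = 1/(-986 - 8046/7637) = 1/(-7538128/7637) = -7637/7538128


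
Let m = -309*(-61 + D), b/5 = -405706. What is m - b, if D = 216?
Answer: 1980635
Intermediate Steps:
b = -2028530 (b = 5*(-405706) = -2028530)
m = -47895 (m = -309*(-61 + 216) = -309*155 = -47895)
m - b = -47895 - 1*(-2028530) = -47895 + 2028530 = 1980635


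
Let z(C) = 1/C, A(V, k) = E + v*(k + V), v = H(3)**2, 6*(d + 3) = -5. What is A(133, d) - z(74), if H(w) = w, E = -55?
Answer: 40977/37 ≈ 1107.5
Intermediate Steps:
d = -23/6 (d = -3 + (1/6)*(-5) = -3 - 5/6 = -23/6 ≈ -3.8333)
v = 9 (v = 3**2 = 9)
A(V, k) = -55 + 9*V + 9*k (A(V, k) = -55 + 9*(k + V) = -55 + 9*(V + k) = -55 + (9*V + 9*k) = -55 + 9*V + 9*k)
A(133, d) - z(74) = (-55 + 9*133 + 9*(-23/6)) - 1/74 = (-55 + 1197 - 69/2) - 1*1/74 = 2215/2 - 1/74 = 40977/37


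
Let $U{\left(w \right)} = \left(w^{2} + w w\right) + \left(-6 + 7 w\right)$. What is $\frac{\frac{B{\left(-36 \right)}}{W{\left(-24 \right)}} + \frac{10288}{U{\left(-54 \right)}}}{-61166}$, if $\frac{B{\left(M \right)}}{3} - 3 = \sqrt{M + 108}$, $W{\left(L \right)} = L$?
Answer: $- \frac{485}{19601904} + \frac{3 \sqrt{2}}{244664} \approx -7.4018 \cdot 10^{-6}$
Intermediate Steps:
$U{\left(w \right)} = -6 + 2 w^{2} + 7 w$ ($U{\left(w \right)} = \left(w^{2} + w^{2}\right) + \left(-6 + 7 w\right) = 2 w^{2} + \left(-6 + 7 w\right) = -6 + 2 w^{2} + 7 w$)
$B{\left(M \right)} = 9 + 3 \sqrt{108 + M}$ ($B{\left(M \right)} = 9 + 3 \sqrt{M + 108} = 9 + 3 \sqrt{108 + M}$)
$\frac{\frac{B{\left(-36 \right)}}{W{\left(-24 \right)}} + \frac{10288}{U{\left(-54 \right)}}}{-61166} = \frac{\frac{9 + 3 \sqrt{108 - 36}}{-24} + \frac{10288}{-6 + 2 \left(-54\right)^{2} + 7 \left(-54\right)}}{-61166} = \left(\left(9 + 3 \sqrt{72}\right) \left(- \frac{1}{24}\right) + \frac{10288}{-6 + 2 \cdot 2916 - 378}\right) \left(- \frac{1}{61166}\right) = \left(\left(9 + 3 \cdot 6 \sqrt{2}\right) \left(- \frac{1}{24}\right) + \frac{10288}{-6 + 5832 - 378}\right) \left(- \frac{1}{61166}\right) = \left(\left(9 + 18 \sqrt{2}\right) \left(- \frac{1}{24}\right) + \frac{10288}{5448}\right) \left(- \frac{1}{61166}\right) = \left(\left(- \frac{3}{8} - \frac{3 \sqrt{2}}{4}\right) + 10288 \cdot \frac{1}{5448}\right) \left(- \frac{1}{61166}\right) = \left(\left(- \frac{3}{8} - \frac{3 \sqrt{2}}{4}\right) + \frac{1286}{681}\right) \left(- \frac{1}{61166}\right) = \left(\frac{8245}{5448} - \frac{3 \sqrt{2}}{4}\right) \left(- \frac{1}{61166}\right) = - \frac{485}{19601904} + \frac{3 \sqrt{2}}{244664}$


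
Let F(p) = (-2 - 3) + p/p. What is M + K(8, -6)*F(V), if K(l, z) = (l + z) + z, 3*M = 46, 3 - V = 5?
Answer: 94/3 ≈ 31.333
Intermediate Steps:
V = -2 (V = 3 - 1*5 = 3 - 5 = -2)
M = 46/3 (M = (⅓)*46 = 46/3 ≈ 15.333)
F(p) = -4 (F(p) = -5 + 1 = -4)
K(l, z) = l + 2*z
M + K(8, -6)*F(V) = 46/3 + (8 + 2*(-6))*(-4) = 46/3 + (8 - 12)*(-4) = 46/3 - 4*(-4) = 46/3 + 16 = 94/3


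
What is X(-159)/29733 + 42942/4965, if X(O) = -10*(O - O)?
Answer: 14314/1655 ≈ 8.6489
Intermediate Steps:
X(O) = 0 (X(O) = -10*0 = 0)
X(-159)/29733 + 42942/4965 = 0/29733 + 42942/4965 = 0*(1/29733) + 42942*(1/4965) = 0 + 14314/1655 = 14314/1655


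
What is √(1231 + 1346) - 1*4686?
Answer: -4686 + √2577 ≈ -4635.2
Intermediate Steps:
√(1231 + 1346) - 1*4686 = √2577 - 4686 = -4686 + √2577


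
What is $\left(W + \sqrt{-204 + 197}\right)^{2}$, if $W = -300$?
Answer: $\left(300 - i \sqrt{7}\right)^{2} \approx 89993.0 - 1587.0 i$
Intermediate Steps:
$\left(W + \sqrt{-204 + 197}\right)^{2} = \left(-300 + \sqrt{-204 + 197}\right)^{2} = \left(-300 + \sqrt{-7}\right)^{2} = \left(-300 + i \sqrt{7}\right)^{2}$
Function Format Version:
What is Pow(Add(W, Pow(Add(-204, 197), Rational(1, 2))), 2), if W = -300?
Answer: Pow(Add(300, Mul(-1, I, Pow(7, Rational(1, 2)))), 2) ≈ Add(89993., Mul(-1587., I))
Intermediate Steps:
Pow(Add(W, Pow(Add(-204, 197), Rational(1, 2))), 2) = Pow(Add(-300, Pow(Add(-204, 197), Rational(1, 2))), 2) = Pow(Add(-300, Pow(-7, Rational(1, 2))), 2) = Pow(Add(-300, Mul(I, Pow(7, Rational(1, 2)))), 2)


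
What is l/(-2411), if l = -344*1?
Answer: 344/2411 ≈ 0.14268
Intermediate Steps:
l = -344
l/(-2411) = -344/(-2411) = -344*(-1/2411) = 344/2411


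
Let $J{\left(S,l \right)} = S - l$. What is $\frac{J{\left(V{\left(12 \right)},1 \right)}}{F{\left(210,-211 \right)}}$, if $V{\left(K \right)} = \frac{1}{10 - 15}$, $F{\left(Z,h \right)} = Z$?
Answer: $- \frac{1}{175} \approx -0.0057143$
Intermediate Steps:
$V{\left(K \right)} = - \frac{1}{5}$ ($V{\left(K \right)} = \frac{1}{-5} = - \frac{1}{5}$)
$\frac{J{\left(V{\left(12 \right)},1 \right)}}{F{\left(210,-211 \right)}} = \frac{- \frac{1}{5} - 1}{210} = \left(- \frac{1}{5} - 1\right) \frac{1}{210} = \left(- \frac{6}{5}\right) \frac{1}{210} = - \frac{1}{175}$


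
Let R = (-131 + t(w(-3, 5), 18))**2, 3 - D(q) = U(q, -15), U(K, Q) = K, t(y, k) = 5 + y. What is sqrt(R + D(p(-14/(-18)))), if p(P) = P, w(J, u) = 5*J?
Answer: sqrt(178949)/3 ≈ 141.01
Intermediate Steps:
D(q) = 3 - q
R = 19881 (R = (-131 + (5 + 5*(-3)))**2 = (-131 + (5 - 15))**2 = (-131 - 10)**2 = (-141)**2 = 19881)
sqrt(R + D(p(-14/(-18)))) = sqrt(19881 + (3 - (-14)/(-18))) = sqrt(19881 + (3 - (-14)*(-1)/18)) = sqrt(19881 + (3 - 1*7/9)) = sqrt(19881 + (3 - 7/9)) = sqrt(19881 + 20/9) = sqrt(178949/9) = sqrt(178949)/3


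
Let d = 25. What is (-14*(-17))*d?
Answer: 5950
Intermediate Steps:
(-14*(-17))*d = -14*(-17)*25 = 238*25 = 5950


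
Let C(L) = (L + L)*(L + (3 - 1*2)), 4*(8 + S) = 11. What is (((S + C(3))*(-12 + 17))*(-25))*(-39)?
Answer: 365625/4 ≈ 91406.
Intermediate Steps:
S = -21/4 (S = -8 + (¼)*11 = -8 + 11/4 = -21/4 ≈ -5.2500)
C(L) = 2*L*(1 + L) (C(L) = (2*L)*(L + (3 - 2)) = (2*L)*(L + 1) = (2*L)*(1 + L) = 2*L*(1 + L))
(((S + C(3))*(-12 + 17))*(-25))*(-39) = (((-21/4 + 2*3*(1 + 3))*(-12 + 17))*(-25))*(-39) = (((-21/4 + 2*3*4)*5)*(-25))*(-39) = (((-21/4 + 24)*5)*(-25))*(-39) = (((75/4)*5)*(-25))*(-39) = ((375/4)*(-25))*(-39) = -9375/4*(-39) = 365625/4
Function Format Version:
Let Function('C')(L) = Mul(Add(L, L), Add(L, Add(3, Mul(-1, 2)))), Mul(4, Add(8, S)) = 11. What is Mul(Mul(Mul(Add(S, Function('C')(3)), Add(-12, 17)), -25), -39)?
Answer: Rational(365625, 4) ≈ 91406.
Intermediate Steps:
S = Rational(-21, 4) (S = Add(-8, Mul(Rational(1, 4), 11)) = Add(-8, Rational(11, 4)) = Rational(-21, 4) ≈ -5.2500)
Function('C')(L) = Mul(2, L, Add(1, L)) (Function('C')(L) = Mul(Mul(2, L), Add(L, Add(3, -2))) = Mul(Mul(2, L), Add(L, 1)) = Mul(Mul(2, L), Add(1, L)) = Mul(2, L, Add(1, L)))
Mul(Mul(Mul(Add(S, Function('C')(3)), Add(-12, 17)), -25), -39) = Mul(Mul(Mul(Add(Rational(-21, 4), Mul(2, 3, Add(1, 3))), Add(-12, 17)), -25), -39) = Mul(Mul(Mul(Add(Rational(-21, 4), Mul(2, 3, 4)), 5), -25), -39) = Mul(Mul(Mul(Add(Rational(-21, 4), 24), 5), -25), -39) = Mul(Mul(Mul(Rational(75, 4), 5), -25), -39) = Mul(Mul(Rational(375, 4), -25), -39) = Mul(Rational(-9375, 4), -39) = Rational(365625, 4)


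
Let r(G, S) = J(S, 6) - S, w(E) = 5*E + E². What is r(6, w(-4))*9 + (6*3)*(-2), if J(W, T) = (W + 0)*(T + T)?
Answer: -432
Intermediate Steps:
J(W, T) = 2*T*W (J(W, T) = W*(2*T) = 2*T*W)
w(E) = E² + 5*E
r(G, S) = 11*S (r(G, S) = 2*6*S - S = 12*S - S = 11*S)
r(6, w(-4))*9 + (6*3)*(-2) = (11*(-4*(5 - 4)))*9 + (6*3)*(-2) = (11*(-4*1))*9 + 18*(-2) = (11*(-4))*9 - 36 = -44*9 - 36 = -396 - 36 = -432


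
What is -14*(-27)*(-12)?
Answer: -4536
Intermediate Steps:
-14*(-27)*(-12) = 378*(-12) = -4536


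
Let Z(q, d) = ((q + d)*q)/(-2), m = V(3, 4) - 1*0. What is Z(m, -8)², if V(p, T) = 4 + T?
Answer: 0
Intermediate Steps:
m = 8 (m = (4 + 4) - 1*0 = 8 + 0 = 8)
Z(q, d) = -q*(d + q)/2 (Z(q, d) = ((d + q)*q)*(-½) = (q*(d + q))*(-½) = -q*(d + q)/2)
Z(m, -8)² = (-½*8*(-8 + 8))² = (-½*8*0)² = 0² = 0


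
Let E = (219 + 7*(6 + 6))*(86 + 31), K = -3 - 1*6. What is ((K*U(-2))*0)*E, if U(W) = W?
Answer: 0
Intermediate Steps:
K = -9 (K = -3 - 6 = -9)
E = 35451 (E = (219 + 7*12)*117 = (219 + 84)*117 = 303*117 = 35451)
((K*U(-2))*0)*E = (-9*(-2)*0)*35451 = (18*0)*35451 = 0*35451 = 0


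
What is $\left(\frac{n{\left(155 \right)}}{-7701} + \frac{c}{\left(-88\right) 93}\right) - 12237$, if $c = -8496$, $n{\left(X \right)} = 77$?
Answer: $- \frac{32132163820}{2626041} \approx -12236.0$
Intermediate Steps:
$\left(\frac{n{\left(155 \right)}}{-7701} + \frac{c}{\left(-88\right) 93}\right) - 12237 = \left(\frac{77}{-7701} - \frac{8496}{\left(-88\right) 93}\right) - 12237 = \left(77 \left(- \frac{1}{7701}\right) - \frac{8496}{-8184}\right) - 12237 = \left(- \frac{77}{7701} - - \frac{354}{341}\right) - 12237 = \left(- \frac{77}{7701} + \frac{354}{341}\right) - 12237 = \frac{2699897}{2626041} - 12237 = - \frac{32132163820}{2626041}$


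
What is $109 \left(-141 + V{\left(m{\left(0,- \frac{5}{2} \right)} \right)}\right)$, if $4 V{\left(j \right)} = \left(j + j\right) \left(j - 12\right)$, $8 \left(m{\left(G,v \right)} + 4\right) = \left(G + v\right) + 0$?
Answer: $- \frac{5905947}{512} \approx -11535.0$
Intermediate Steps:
$m{\left(G,v \right)} = -4 + \frac{G}{8} + \frac{v}{8}$ ($m{\left(G,v \right)} = -4 + \frac{\left(G + v\right) + 0}{8} = -4 + \frac{G + v}{8} = -4 + \left(\frac{G}{8} + \frac{v}{8}\right) = -4 + \frac{G}{8} + \frac{v}{8}$)
$V{\left(j \right)} = \frac{j \left(-12 + j\right)}{2}$ ($V{\left(j \right)} = \frac{\left(j + j\right) \left(j - 12\right)}{4} = \frac{2 j \left(-12 + j\right)}{4} = \frac{j \left(-12 + j\right)}{2}$)
$109 \left(-141 + V{\left(m{\left(0,- \frac{5}{2} \right)} \right)}\right) = 109 \left(-141 + \frac{\left(-4 + \frac{1}{8} \cdot 0 + \frac{\left(-5\right) \frac{1}{2}}{8}\right) \left(-12 + \left(-4 + \frac{1}{8} \cdot 0 + \frac{\left(-5\right) \frac{1}{2}}{8}\right)\right)}{2}\right) = 109 \left(-141 + \frac{\left(-4 + 0 + \frac{\left(-5\right) \frac{1}{2}}{8}\right) \left(-12 + \left(-4 + 0 + \frac{\left(-5\right) \frac{1}{2}}{8}\right)\right)}{2}\right) = 109 \left(-141 + \frac{\left(-4 + 0 + \frac{1}{8} \left(- \frac{5}{2}\right)\right) \left(-12 + \left(-4 + 0 + \frac{1}{8} \left(- \frac{5}{2}\right)\right)\right)}{2}\right) = 109 \left(-141 + \frac{\left(-4 + 0 - \frac{5}{16}\right) \left(-12 - \frac{69}{16}\right)}{2}\right) = 109 \left(-141 + \frac{1}{2} \left(- \frac{69}{16}\right) \left(-12 - \frac{69}{16}\right)\right) = 109 \left(-141 + \frac{1}{2} \left(- \frac{69}{16}\right) \left(- \frac{261}{16}\right)\right) = 109 \left(-141 + \frac{18009}{512}\right) = 109 \left(- \frac{54183}{512}\right) = - \frac{5905947}{512}$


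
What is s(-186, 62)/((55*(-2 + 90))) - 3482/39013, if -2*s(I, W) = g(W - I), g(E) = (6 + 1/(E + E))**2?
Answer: -8637910096037/92906918973440 ≈ -0.092974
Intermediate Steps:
g(E) = (6 + 1/(2*E))**2
s(I, W) = -(1 - 12*I + 12*W)**2/(8*(W - I)**2) (s(I, W) = -(1 + 12*(W - I))**2/(8*(W - I)**2) = -(1 + (-12*I + 12*W))**2/(8*(W - I)**2) = -(1 - 12*I + 12*W)**2/(8*(W - I)**2))
s(-186, 62)/((55*(-2 + 90))) - 3482/39013 = (-(1 - 12*(-186) + 12*62)**2/(8*(-186 - 1*62)**2))/((55*(-2 + 90))) - 3482/39013 = (-(1 + 2232 + 744)**2/(8*(-186 - 62)**2))/((55*88)) - 3482*1/39013 = -1/8*2977**2/(-248)**2/4840 - 3482/39013 = -1/8*1/61504*8862529*(1/4840) - 3482/39013 = -8862529/492032*1/4840 - 3482/39013 = -8862529/2381434880 - 3482/39013 = -8637910096037/92906918973440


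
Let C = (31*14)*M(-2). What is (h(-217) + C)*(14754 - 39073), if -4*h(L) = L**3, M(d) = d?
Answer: -248414718279/4 ≈ -6.2104e+10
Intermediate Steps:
h(L) = -L**3/4
C = -868 (C = (31*14)*(-2) = 434*(-2) = -868)
(h(-217) + C)*(14754 - 39073) = (-1/4*(-217)**3 - 868)*(14754 - 39073) = (-1/4*(-10218313) - 868)*(-24319) = (10218313/4 - 868)*(-24319) = (10214841/4)*(-24319) = -248414718279/4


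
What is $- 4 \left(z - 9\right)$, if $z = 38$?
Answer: $-116$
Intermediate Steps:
$- 4 \left(z - 9\right) = - 4 \left(38 - 9\right) = - 4 \cdot 29 = \left(-1\right) 116 = -116$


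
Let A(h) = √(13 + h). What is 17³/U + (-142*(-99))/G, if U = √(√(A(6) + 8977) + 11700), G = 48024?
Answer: 781/2668 + 4913/√(11700 + √(8977 + √19)) ≈ 45.531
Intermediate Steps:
U = √(11700 + √(8977 + √19)) (U = √(√(√(13 + 6) + 8977) + 11700) = √(√(√19 + 8977) + 11700) = √(√(8977 + √19) + 11700) = √(11700 + √(8977 + √19)) ≈ 108.60)
17³/U + (-142*(-99))/G = 17³/(√(11700 + √(8977 + √19))) - 142*(-99)/48024 = 4913/√(11700 + √(8977 + √19)) + 14058*(1/48024) = 4913/√(11700 + √(8977 + √19)) + 781/2668 = 781/2668 + 4913/√(11700 + √(8977 + √19))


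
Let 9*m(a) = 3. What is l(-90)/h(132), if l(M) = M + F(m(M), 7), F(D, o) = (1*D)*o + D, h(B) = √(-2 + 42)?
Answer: -131*√10/30 ≈ -13.809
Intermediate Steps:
h(B) = 2*√10 (h(B) = √40 = 2*√10)
m(a) = ⅓ (m(a) = (⅑)*3 = ⅓)
F(D, o) = D + D*o (F(D, o) = D*o + D = D + D*o)
l(M) = 8/3 + M (l(M) = M + (1 + 7)/3 = M + (⅓)*8 = M + 8/3 = 8/3 + M)
l(-90)/h(132) = (8/3 - 90)/((2*√10)) = -131*√10/30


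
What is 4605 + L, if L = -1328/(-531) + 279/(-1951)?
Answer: 4773135284/1035981 ≈ 4607.4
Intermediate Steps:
L = 2442779/1035981 (L = -1328*(-1/531) + 279*(-1/1951) = 1328/531 - 279/1951 = 2442779/1035981 ≈ 2.3579)
4605 + L = 4605 + 2442779/1035981 = 4773135284/1035981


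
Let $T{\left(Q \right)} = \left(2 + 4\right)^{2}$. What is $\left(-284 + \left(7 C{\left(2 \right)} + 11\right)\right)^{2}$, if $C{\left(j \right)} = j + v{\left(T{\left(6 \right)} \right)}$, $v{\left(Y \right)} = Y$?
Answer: $49$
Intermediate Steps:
$T{\left(Q \right)} = 36$ ($T{\left(Q \right)} = 6^{2} = 36$)
$C{\left(j \right)} = 36 + j$ ($C{\left(j \right)} = j + 36 = 36 + j$)
$\left(-284 + \left(7 C{\left(2 \right)} + 11\right)\right)^{2} = \left(-284 + \left(7 \left(36 + 2\right) + 11\right)\right)^{2} = \left(-284 + \left(7 \cdot 38 + 11\right)\right)^{2} = \left(-284 + \left(266 + 11\right)\right)^{2} = \left(-284 + 277\right)^{2} = \left(-7\right)^{2} = 49$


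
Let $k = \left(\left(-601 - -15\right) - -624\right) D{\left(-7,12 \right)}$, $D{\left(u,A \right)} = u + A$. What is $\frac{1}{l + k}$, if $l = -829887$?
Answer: $- \frac{1}{829697} \approx -1.2053 \cdot 10^{-6}$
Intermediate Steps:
$D{\left(u,A \right)} = A + u$
$k = 190$ ($k = \left(\left(-601 - -15\right) - -624\right) \left(12 - 7\right) = \left(\left(-601 + 15\right) + 624\right) 5 = \left(-586 + 624\right) 5 = 38 \cdot 5 = 190$)
$\frac{1}{l + k} = \frac{1}{-829887 + 190} = \frac{1}{-829697} = - \frac{1}{829697}$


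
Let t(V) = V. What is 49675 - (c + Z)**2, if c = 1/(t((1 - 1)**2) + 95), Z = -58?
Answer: 417967794/9025 ≈ 46312.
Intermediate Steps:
c = 1/95 (c = 1/((1 - 1)**2 + 95) = 1/(0**2 + 95) = 1/(0 + 95) = 1/95 ≈ 0.010526)
49675 - (c + Z)**2 = 49675 - (1/95 - 58)**2 = 49675 - (-5509/95)**2 = 49675 - 1*30349081/9025 = 49675 - 30349081/9025 = 417967794/9025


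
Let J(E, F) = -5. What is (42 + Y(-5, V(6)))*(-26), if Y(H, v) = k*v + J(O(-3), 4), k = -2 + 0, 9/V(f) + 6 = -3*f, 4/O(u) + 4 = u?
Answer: -1963/2 ≈ -981.50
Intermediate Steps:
O(u) = 4/(-4 + u)
V(f) = 9/(-6 - 3*f)
k = -2
Y(H, v) = -5 - 2*v (Y(H, v) = -2*v - 5 = -5 - 2*v)
(42 + Y(-5, V(6)))*(-26) = (42 + (-5 - (-6)/(2 + 6)))*(-26) = (42 + (-5 - (-6)/8))*(-26) = (42 + (-5 - 2*(-3/8)))*(-26) = (42 + (-5 + 3/4))*(-26) = (42 - 17/4)*(-26) = (151/4)*(-26) = -1963/2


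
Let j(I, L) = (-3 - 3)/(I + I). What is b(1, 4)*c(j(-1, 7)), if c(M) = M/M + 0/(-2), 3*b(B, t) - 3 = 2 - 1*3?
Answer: 2/3 ≈ 0.66667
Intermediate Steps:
b(B, t) = 2/3 (b(B, t) = 1 + (2 - 1*3)/3 = 1 + (2 - 3)/3 = 1 + (1/3)*(-1) = 1 - 1/3 = 2/3)
j(I, L) = -3/I (j(I, L) = -6*1/(2*I) = -3/I)
c(M) = 1 (c(M) = 1 + 0*(-1/2) = 1 + 0 = 1)
b(1, 4)*c(j(-1, 7)) = (2/3)*1 = 2/3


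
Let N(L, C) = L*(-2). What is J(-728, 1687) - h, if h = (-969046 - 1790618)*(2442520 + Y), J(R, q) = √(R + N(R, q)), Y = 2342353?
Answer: 13204641762672 + 2*√182 ≈ 1.3205e+13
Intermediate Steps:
N(L, C) = -2*L
J(R, q) = √(-R) (J(R, q) = √(R - 2*R) = √(-R))
h = -13204641762672 (h = (-969046 - 1790618)*(2442520 + 2342353) = -2759664*4784873 = -13204641762672)
J(-728, 1687) - h = √(-1*(-728)) - 1*(-13204641762672) = √728 + 13204641762672 = 2*√182 + 13204641762672 = 13204641762672 + 2*√182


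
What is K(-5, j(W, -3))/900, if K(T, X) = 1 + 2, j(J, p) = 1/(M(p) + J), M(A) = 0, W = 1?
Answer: 1/300 ≈ 0.0033333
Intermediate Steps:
j(J, p) = 1/J (j(J, p) = 1/(0 + J) = 1/J)
K(T, X) = 3
K(-5, j(W, -3))/900 = 3/900 = 3*(1/900) = 1/300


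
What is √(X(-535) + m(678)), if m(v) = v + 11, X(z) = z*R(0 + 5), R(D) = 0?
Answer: √689 ≈ 26.249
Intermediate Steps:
X(z) = 0 (X(z) = z*0 = 0)
m(v) = 11 + v
√(X(-535) + m(678)) = √(0 + (11 + 678)) = √(0 + 689) = √689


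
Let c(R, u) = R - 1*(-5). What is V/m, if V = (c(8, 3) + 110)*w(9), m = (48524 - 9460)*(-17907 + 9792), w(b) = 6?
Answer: -123/52834060 ≈ -2.3280e-6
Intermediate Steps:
c(R, u) = 5 + R (c(R, u) = R + 5 = 5 + R)
m = -317004360 (m = 39064*(-8115) = -317004360)
V = 738 (V = ((5 + 8) + 110)*6 = (13 + 110)*6 = 123*6 = 738)
V/m = 738/(-317004360) = 738*(-1/317004360) = -123/52834060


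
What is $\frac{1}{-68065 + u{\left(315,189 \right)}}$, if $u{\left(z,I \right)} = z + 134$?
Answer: $- \frac{1}{67616} \approx -1.4789 \cdot 10^{-5}$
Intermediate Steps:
$u{\left(z,I \right)} = 134 + z$
$\frac{1}{-68065 + u{\left(315,189 \right)}} = \frac{1}{-68065 + \left(134 + 315\right)} = \frac{1}{-68065 + 449} = \frac{1}{-67616} = - \frac{1}{67616}$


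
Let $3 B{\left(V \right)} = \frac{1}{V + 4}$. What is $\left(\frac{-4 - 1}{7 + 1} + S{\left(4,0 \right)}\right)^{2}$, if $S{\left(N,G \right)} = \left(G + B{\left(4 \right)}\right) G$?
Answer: $\frac{25}{64} \approx 0.39063$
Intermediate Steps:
$B{\left(V \right)} = \frac{1}{3 \left(4 + V\right)}$ ($B{\left(V \right)} = \frac{1}{3 \left(V + 4\right)} = \frac{1}{3 \left(4 + V\right)}$)
$S{\left(N,G \right)} = G \left(\frac{1}{24} + G\right)$ ($S{\left(N,G \right)} = \left(G + \frac{1}{3 \left(4 + 4\right)}\right) G = \left(G + \frac{1}{3 \cdot 8}\right) G = \left(G + \frac{1}{3} \cdot \frac{1}{8}\right) G = \left(G + \frac{1}{24}\right) G = \left(\frac{1}{24} + G\right) G = G \left(\frac{1}{24} + G\right)$)
$\left(\frac{-4 - 1}{7 + 1} + S{\left(4,0 \right)}\right)^{2} = \left(\frac{-4 - 1}{7 + 1} + 0 \left(\frac{1}{24} + 0\right)\right)^{2} = \left(- \frac{5}{8} + 0 \cdot \frac{1}{24}\right)^{2} = \left(\left(-5\right) \frac{1}{8} + 0\right)^{2} = \left(- \frac{5}{8} + 0\right)^{2} = \left(- \frac{5}{8}\right)^{2} = \frac{25}{64}$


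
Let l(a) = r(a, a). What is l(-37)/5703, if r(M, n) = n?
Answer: -37/5703 ≈ -0.0064878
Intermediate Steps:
l(a) = a
l(-37)/5703 = -37/5703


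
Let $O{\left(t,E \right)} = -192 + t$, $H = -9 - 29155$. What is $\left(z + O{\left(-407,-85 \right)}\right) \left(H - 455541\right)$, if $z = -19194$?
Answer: $9593766065$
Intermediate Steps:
$H = -29164$ ($H = -9 - 29155 = -29164$)
$\left(z + O{\left(-407,-85 \right)}\right) \left(H - 455541\right) = \left(-19194 - 599\right) \left(-29164 - 455541\right) = \left(-19194 - 599\right) \left(-484705\right) = \left(-19793\right) \left(-484705\right) = 9593766065$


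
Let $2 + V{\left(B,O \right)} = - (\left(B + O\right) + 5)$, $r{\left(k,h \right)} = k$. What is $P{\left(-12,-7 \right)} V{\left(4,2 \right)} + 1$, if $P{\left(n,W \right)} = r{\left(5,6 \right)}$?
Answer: $-64$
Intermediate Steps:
$P{\left(n,W \right)} = 5$
$V{\left(B,O \right)} = -7 - B - O$ ($V{\left(B,O \right)} = -2 - \left(\left(B + O\right) + 5\right) = -2 - \left(5 + B + O\right) = -7 - B - O$)
$P{\left(-12,-7 \right)} V{\left(4,2 \right)} + 1 = 5 \left(-7 - 4 - 2\right) + 1 = 5 \left(-13\right) + 1 = -65 + 1 = -64$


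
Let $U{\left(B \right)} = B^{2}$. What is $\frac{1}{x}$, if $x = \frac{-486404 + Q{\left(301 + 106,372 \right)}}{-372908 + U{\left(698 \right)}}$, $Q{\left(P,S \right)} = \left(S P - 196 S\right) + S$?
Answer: $- \frac{4082}{14555} \approx -0.28045$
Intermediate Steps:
$Q{\left(P,S \right)} = - 195 S + P S$ ($Q{\left(P,S \right)} = \left(P S - 196 S\right) + S = \left(- 196 S + P S\right) + S = - 195 S + P S$)
$x = - \frac{14555}{4082}$ ($x = \frac{-486404 + 372 \left(-195 + \left(301 + 106\right)\right)}{-372908 + 698^{2}} = \frac{-486404 + 372 \left(-195 + 407\right)}{-372908 + 487204} = \frac{-486404 + 372 \cdot 212}{114296} = \left(-486404 + 78864\right) \frac{1}{114296} = \left(-407540\right) \frac{1}{114296} = - \frac{14555}{4082} \approx -3.5657$)
$\frac{1}{x} = \frac{1}{- \frac{14555}{4082}} = - \frac{4082}{14555}$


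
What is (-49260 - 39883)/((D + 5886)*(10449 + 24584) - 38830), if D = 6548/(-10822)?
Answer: -482352773/1115446324646 ≈ -0.00043243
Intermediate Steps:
D = -3274/5411 (D = 6548*(-1/10822) = -3274/5411 ≈ -0.60506)
(-49260 - 39883)/((D + 5886)*(10449 + 24584) - 38830) = (-49260 - 39883)/((-3274/5411 + 5886)*(10449 + 24584) - 38830) = -89143/((31845872/5411)*35033 - 38830) = -89143/(1115656433776/5411 - 38830) = -89143/1115446324646/5411 = -89143*5411/1115446324646 = -482352773/1115446324646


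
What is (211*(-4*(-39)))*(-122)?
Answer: -4015752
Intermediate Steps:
(211*(-4*(-39)))*(-122) = (211*156)*(-122) = 32916*(-122) = -4015752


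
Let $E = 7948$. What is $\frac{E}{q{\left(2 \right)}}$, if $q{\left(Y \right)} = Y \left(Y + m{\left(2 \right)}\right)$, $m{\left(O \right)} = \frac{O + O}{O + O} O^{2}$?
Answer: $\frac{1987}{3} \approx 662.33$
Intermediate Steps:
$m{\left(O \right)} = O^{2}$ ($m{\left(O \right)} = \frac{2 O}{2 O} O^{2} = 2 O \frac{1}{2 O} O^{2} = 1 O^{2} = O^{2}$)
$q{\left(Y \right)} = Y \left(4 + Y\right)$ ($q{\left(Y \right)} = Y \left(Y + 2^{2}\right) = Y \left(Y + 4\right) = Y \left(4 + Y\right)$)
$\frac{E}{q{\left(2 \right)}} = \frac{7948}{2 \left(4 + 2\right)} = \frac{7948}{2 \cdot 6} = \frac{7948}{12} = 7948 \cdot \frac{1}{12} = \frac{1987}{3}$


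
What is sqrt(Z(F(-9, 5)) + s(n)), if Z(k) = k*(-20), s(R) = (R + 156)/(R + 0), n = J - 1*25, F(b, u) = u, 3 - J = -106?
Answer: 2*I*sqrt(1190)/7 ≈ 9.8561*I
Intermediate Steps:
J = 109 (J = 3 - 1*(-106) = 3 + 106 = 109)
n = 84 (n = 109 - 1*25 = 109 - 25 = 84)
s(R) = (156 + R)/R
Z(k) = -20*k
sqrt(Z(F(-9, 5)) + s(n)) = sqrt(-20*5 + (156 + 84)/84) = sqrt(-100 + (1/84)*240) = sqrt(-100 + 20/7) = sqrt(-680/7) = 2*I*sqrt(1190)/7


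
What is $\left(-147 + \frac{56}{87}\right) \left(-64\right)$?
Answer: $\frac{814912}{87} \approx 9366.8$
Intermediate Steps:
$\left(-147 + \frac{56}{87}\right) \left(-64\right) = \left(- \frac{12733}{87}\right) \left(-64\right) = \frac{814912}{87}$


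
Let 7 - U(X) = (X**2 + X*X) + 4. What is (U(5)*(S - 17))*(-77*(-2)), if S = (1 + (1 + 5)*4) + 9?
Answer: -123046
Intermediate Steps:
U(X) = 3 - 2*X**2 (U(X) = 7 - ((X**2 + X*X) + 4) = 7 - ((X**2 + X**2) + 4) = 7 - (2*X**2 + 4) = 7 - (4 + 2*X**2) = 7 + (-4 - 2*X**2) = 3 - 2*X**2)
S = 34 (S = (1 + 6*4) + 9 = (1 + 24) + 9 = 25 + 9 = 34)
(U(5)*(S - 17))*(-77*(-2)) = ((3 - 2*5**2)*(34 - 17))*(-77*(-2)) = ((3 - 2*25)*17)*154 = ((3 - 50)*17)*154 = -47*17*154 = -799*154 = -123046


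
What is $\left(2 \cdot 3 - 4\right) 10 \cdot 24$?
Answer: $480$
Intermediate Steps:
$\left(2 \cdot 3 - 4\right) 10 \cdot 24 = \left(6 - 4\right) 10 \cdot 24 = 2 \cdot 10 \cdot 24 = 20 \cdot 24 = 480$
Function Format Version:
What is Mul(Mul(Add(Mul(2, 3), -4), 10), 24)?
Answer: 480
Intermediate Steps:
Mul(Mul(Add(Mul(2, 3), -4), 10), 24) = Mul(Mul(Add(6, -4), 10), 24) = Mul(Mul(2, 10), 24) = Mul(20, 24) = 480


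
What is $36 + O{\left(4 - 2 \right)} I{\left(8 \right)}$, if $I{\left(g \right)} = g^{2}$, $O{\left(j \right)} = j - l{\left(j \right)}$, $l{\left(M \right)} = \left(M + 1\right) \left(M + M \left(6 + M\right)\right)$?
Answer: $-3292$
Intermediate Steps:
$l{\left(M \right)} = \left(1 + M\right) \left(M + M \left(6 + M\right)\right)$
$O{\left(j \right)} = j - j \left(7 + j^{2} + 8 j\right)$
$36 + O{\left(4 - 2 \right)} I{\left(8 \right)} = 36 + \left(4 - 2\right) \left(-6 - \left(4 - 2\right)^{2} - 8 \left(4 - 2\right)\right) 8^{2} = 36 + \left(4 - 2\right) \left(-6 - \left(4 - 2\right)^{2} - 8 \left(4 - 2\right)\right) 64 = 36 + 2 \left(-6 - 2^{2} - 16\right) 64 = 36 + 2 \left(-6 - 4 - 16\right) 64 = 36 + 2 \left(-26\right) 64 = 36 - 3328 = -3292$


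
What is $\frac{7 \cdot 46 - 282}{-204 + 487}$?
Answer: $\frac{40}{283} \approx 0.14134$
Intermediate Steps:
$\frac{7 \cdot 46 - 282}{-204 + 487} = \frac{322 - 282}{283} = 40 \cdot \frac{1}{283} = \frac{40}{283}$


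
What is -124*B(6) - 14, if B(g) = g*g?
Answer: -4478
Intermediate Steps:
B(g) = g²
-124*B(6) - 14 = -124*6² - 14 = -124*36 - 14 = -4464 - 14 = -4478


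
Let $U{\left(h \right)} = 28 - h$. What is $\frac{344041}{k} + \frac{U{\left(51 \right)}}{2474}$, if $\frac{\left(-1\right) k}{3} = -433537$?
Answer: $\frac{821243381}{3217711614} \approx 0.25523$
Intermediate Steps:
$k = 1300611$ ($k = \left(-3\right) \left(-433537\right) = 1300611$)
$\frac{344041}{k} + \frac{U{\left(51 \right)}}{2474} = \frac{344041}{1300611} + \frac{28 - 51}{2474} = 344041 \cdot \frac{1}{1300611} + \left(28 - 51\right) \frac{1}{2474} = \frac{344041}{1300611} - \frac{23}{2474} = \frac{821243381}{3217711614}$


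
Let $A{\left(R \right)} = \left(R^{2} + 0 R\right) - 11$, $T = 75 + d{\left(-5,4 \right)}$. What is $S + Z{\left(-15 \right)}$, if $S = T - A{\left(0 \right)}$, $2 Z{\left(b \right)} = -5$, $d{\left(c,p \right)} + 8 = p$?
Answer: $\frac{159}{2} \approx 79.5$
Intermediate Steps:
$d{\left(c,p \right)} = -8 + p$
$Z{\left(b \right)} = - \frac{5}{2}$ ($Z{\left(b \right)} = \frac{1}{2} \left(-5\right) = - \frac{5}{2}$)
$T = 71$ ($T = 75 + \left(-8 + 4\right) = 75 - 4 = 71$)
$A{\left(R \right)} = -11 + R^{2}$ ($A{\left(R \right)} = \left(R^{2} + 0\right) - 11 = R^{2} - 11 = -11 + R^{2}$)
$S = 82$ ($S = 71 - \left(-11 + 0^{2}\right) = 71 - \left(-11 + 0\right) = 71 - -11 = 71 + 11 = 82$)
$S + Z{\left(-15 \right)} = 82 - \frac{5}{2} = \frac{159}{2}$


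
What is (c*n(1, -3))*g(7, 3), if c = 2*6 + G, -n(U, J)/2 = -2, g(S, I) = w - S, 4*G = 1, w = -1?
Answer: -392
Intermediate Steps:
G = ¼ (G = (¼)*1 = ¼ ≈ 0.25000)
g(S, I) = -1 - S
n(U, J) = 4 (n(U, J) = -2*(-2) = 4)
c = 49/4 (c = 2*6 + ¼ = 12 + ¼ = 49/4 ≈ 12.250)
(c*n(1, -3))*g(7, 3) = ((49/4)*4)*(-1 - 1*7) = 49*(-1 - 7) = 49*(-8) = -392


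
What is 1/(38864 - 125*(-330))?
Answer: 1/80114 ≈ 1.2482e-5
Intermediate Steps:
1/(38864 - 125*(-330)) = 1/(38864 + 41250) = 1/80114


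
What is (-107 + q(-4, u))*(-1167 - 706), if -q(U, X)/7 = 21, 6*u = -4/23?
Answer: 475742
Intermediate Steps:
u = -2/69 (u = (-4/23)/6 = (-4*1/23)/6 = (⅙)*(-4/23) = -2/69 ≈ -0.028986)
q(U, X) = -147 (q(U, X) = -7*21 = -147)
(-107 + q(-4, u))*(-1167 - 706) = (-107 - 147)*(-1167 - 706) = -254*(-1873) = 475742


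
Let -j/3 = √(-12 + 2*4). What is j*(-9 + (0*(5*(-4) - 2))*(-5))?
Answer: 54*I ≈ 54.0*I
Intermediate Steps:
j = -6*I (j = -3*√(-12 + 2*4) = -3*√(-12 + 8) = -6*I ≈ -6.0*I)
j*(-9 + (0*(5*(-4) - 2))*(-5)) = (-6*I)*(-9 + (0*(5*(-4) - 2))*(-5)) = (-6*I)*(-9 + (0*(-20 - 2))*(-5)) = (-6*I)*(-9 + (0*(-22))*(-5)) = (-6*I)*(-9 + 0*(-5)) = (-6*I)*(-9 + 0) = -6*I*(-9) = 54*I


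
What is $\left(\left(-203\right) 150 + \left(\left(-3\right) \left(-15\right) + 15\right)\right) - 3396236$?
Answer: $-3426626$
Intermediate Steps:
$\left(\left(-203\right) 150 + \left(\left(-3\right) \left(-15\right) + 15\right)\right) - 3396236 = \left(-30450 + \left(45 + 15\right)\right) - 3396236 = \left(-30450 + 60\right) - 3396236 = -30390 - 3396236 = -3426626$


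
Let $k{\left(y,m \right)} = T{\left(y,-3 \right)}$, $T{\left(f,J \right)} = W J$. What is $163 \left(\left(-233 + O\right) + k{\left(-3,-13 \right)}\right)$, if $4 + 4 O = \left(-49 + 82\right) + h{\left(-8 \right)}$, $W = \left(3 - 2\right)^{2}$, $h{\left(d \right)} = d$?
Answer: $- \frac{150449}{4} \approx -37612.0$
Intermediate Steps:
$W = 1$ ($W = 1^{2} = 1$)
$T{\left(f,J \right)} = J$ ($T{\left(f,J \right)} = 1 J = J$)
$O = \frac{21}{4}$ ($O = -1 + \frac{\left(-49 + 82\right) - 8}{4} = -1 + \frac{33 - 8}{4} = -1 + \frac{1}{4} \cdot 25 = -1 + \frac{25}{4} = \frac{21}{4} \approx 5.25$)
$k{\left(y,m \right)} = -3$
$163 \left(\left(-233 + O\right) + k{\left(-3,-13 \right)}\right) = 163 \left(\left(-233 + \frac{21}{4}\right) - 3\right) = 163 \left(- \frac{911}{4} - 3\right) = 163 \left(- \frac{923}{4}\right) = - \frac{150449}{4}$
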